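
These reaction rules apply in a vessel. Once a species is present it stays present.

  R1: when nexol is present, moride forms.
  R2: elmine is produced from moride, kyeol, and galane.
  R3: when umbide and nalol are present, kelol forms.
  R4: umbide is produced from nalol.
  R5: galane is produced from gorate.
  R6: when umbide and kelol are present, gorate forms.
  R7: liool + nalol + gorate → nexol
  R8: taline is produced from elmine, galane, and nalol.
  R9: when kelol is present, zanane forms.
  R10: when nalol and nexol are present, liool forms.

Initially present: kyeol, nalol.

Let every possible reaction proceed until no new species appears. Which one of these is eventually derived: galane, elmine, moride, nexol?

galane

nalol present → umbide forms (R4).
umbide and nalol present → kelol forms (R3).
umbide and kelol present → gorate forms (R6).
gorate present → galane forms (R5).
nexol would need liool, nalol, and gorate (R7), but liool never forms. elmine would need moride, kyeol, and galane (R2), but moride never forms. moride would need nexol (R1), but nexol never forms.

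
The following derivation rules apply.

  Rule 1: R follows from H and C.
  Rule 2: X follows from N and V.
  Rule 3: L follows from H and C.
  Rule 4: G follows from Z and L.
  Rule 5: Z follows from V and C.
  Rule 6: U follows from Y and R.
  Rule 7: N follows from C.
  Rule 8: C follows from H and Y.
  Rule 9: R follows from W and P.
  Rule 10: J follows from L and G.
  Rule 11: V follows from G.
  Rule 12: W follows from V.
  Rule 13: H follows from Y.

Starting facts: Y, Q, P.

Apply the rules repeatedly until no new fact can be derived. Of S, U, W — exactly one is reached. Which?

U

From Y, Rule 13 gives H.
From H and Y, Rule 8 gives C.
From H and C, Rule 1 gives R.
Y and R hold, so U follows (Rule 6).
No rule produces S, and it is not given. W would need V (Rule 12), but V is never established.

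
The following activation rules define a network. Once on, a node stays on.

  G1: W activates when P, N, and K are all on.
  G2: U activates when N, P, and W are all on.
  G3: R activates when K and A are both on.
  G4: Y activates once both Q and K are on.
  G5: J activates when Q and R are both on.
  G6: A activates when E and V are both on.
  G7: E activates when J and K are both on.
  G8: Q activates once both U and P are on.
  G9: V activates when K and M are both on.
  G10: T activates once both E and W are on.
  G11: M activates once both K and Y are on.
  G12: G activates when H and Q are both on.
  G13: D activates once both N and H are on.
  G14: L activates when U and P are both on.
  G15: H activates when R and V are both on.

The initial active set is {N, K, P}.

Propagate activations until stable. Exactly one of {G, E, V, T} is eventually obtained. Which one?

G1: P, N, and K on → W on.
G2: N, P, and W on → U on.
U and P are on, so Q activates (G8).
Q and K are on, so Y activates (G4).
K and Y are on, so M activates (G11).
G9: K and M on → V on.
E would need J and K (G7), but J never turns on. G would need H and Q (G12), but H never turns on. T would need E and W (G10), but E never turns on.

V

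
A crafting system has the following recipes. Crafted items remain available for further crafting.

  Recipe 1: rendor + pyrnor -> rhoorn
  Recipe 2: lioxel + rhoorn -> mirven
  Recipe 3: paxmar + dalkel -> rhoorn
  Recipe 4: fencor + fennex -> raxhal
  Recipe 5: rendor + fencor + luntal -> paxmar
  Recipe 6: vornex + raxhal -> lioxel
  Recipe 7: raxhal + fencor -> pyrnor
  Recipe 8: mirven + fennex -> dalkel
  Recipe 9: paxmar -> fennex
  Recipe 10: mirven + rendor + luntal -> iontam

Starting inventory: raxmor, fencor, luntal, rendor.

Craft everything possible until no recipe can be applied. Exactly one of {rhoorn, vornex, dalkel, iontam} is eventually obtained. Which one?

Using Recipe 5, rendor, fencor, and luntal make paxmar.
Using Recipe 9, paxmar makes fennex.
Using Recipe 4, fencor and fennex make raxhal.
raxhal + fencor -> pyrnor (Recipe 7).
Using Recipe 1, rendor and pyrnor make rhoorn.
iontam would need mirven, rendor, and luntal (Recipe 10), but mirven is never obtained. dalkel would need mirven and fennex (Recipe 8), but mirven is never obtained. No rule produces vornex, and it is not given.

rhoorn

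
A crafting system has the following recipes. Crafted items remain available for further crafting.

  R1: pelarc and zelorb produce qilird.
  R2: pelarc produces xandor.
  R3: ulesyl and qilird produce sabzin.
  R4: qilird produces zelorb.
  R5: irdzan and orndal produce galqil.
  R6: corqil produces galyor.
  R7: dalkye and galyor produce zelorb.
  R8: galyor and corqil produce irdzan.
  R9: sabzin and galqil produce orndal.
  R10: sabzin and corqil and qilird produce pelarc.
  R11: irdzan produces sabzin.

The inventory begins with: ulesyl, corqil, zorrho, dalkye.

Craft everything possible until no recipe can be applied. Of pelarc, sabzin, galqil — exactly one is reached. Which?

Using R6, corqil makes galyor.
galyor and corqil → irdzan (R8).
Using R11, irdzan makes sabzin.
galqil would need irdzan and orndal (R5), but orndal is never obtained. pelarc would need sabzin, corqil, and qilird (R10), but qilird is never obtained.

sabzin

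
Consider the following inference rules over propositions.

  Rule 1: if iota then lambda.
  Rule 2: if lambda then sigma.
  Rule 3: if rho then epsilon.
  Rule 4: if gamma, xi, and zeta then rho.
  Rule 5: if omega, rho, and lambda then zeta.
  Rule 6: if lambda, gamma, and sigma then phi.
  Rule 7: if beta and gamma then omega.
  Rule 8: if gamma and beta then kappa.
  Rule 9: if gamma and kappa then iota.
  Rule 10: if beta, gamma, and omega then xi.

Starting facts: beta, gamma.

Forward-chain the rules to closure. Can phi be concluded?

Yes

From gamma and beta, Rule 8 gives kappa.
From gamma and kappa, Rule 9 gives iota.
iota holds, so lambda follows (Rule 1).
From lambda, Rule 2 gives sigma.
From lambda, gamma, and sigma, Rule 6 gives phi.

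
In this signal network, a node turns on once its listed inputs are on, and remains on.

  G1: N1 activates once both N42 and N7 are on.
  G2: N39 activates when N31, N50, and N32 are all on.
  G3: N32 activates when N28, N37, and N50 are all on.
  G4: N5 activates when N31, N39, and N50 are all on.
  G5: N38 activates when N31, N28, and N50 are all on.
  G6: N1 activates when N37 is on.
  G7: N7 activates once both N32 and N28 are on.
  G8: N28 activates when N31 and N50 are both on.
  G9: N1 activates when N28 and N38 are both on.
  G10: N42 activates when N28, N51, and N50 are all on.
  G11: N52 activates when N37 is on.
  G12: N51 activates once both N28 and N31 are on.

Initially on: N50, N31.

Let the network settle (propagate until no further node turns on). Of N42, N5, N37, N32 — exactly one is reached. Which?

N42

N31 and N50 are on, so N28 activates (G8).
G12: N28 and N31 on → N51 on.
N28, N51, and N50 are on, so N42 activates (G10).
No rule produces N37, and it is not given. N5 would need N31, N39, and N50 (G4), but N39 never turns on. N32 would need N28, N37, and N50 (G3), but N37 never turns on.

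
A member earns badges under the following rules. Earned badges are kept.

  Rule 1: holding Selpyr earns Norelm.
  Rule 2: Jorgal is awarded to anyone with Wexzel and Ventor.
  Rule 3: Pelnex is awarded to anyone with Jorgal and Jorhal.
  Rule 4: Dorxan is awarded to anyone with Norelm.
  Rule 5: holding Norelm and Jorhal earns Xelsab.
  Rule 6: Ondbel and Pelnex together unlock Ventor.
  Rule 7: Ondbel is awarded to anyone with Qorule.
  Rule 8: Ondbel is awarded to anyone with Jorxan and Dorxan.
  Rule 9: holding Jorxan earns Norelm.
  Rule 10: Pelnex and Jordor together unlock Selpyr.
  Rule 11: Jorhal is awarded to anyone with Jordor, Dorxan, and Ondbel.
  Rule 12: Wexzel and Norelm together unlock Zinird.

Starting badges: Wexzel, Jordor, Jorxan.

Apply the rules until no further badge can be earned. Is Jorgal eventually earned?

No

Jorgal would need Wexzel and Ventor (Rule 2), but Ventor is never earned.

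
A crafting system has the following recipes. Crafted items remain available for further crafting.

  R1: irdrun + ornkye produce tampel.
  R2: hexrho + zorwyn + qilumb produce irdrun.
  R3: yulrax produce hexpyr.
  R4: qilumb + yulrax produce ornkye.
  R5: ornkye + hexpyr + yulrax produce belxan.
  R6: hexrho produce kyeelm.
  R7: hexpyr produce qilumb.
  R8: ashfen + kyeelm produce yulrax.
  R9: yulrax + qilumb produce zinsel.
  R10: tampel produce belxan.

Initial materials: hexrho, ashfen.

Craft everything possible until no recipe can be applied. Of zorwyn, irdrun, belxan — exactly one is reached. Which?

hexrho → kyeelm (R6).
Using R8, ashfen and kyeelm make yulrax.
Using R3, yulrax makes hexpyr.
hexpyr → qilumb (R7).
Using R4, qilumb and yulrax make ornkye.
ornkye + hexpyr + yulrax → belxan (R5).
irdrun would need hexrho, zorwyn, and qilumb (R2), but zorwyn is never obtained. No rule produces zorwyn, and it is not given.

belxan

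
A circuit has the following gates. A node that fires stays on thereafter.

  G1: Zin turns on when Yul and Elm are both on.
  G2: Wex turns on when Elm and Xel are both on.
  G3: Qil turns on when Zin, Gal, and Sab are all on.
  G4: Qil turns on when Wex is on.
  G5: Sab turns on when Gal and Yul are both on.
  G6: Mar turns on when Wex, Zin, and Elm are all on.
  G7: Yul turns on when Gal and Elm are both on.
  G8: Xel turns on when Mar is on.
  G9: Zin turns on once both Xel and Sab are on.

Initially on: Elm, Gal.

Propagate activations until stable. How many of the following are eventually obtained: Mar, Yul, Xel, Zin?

2

G7: Gal and Elm on → Yul on.
G1: Yul and Elm on → Zin on.
Mar would need Wex, Zin, and Elm (G6), but Wex never turns on.
Yul: reached.
Xel would need Mar (G8), but Mar never turns on.
Zin: reached.
Reached: Yul and Zin — 2 of the 4.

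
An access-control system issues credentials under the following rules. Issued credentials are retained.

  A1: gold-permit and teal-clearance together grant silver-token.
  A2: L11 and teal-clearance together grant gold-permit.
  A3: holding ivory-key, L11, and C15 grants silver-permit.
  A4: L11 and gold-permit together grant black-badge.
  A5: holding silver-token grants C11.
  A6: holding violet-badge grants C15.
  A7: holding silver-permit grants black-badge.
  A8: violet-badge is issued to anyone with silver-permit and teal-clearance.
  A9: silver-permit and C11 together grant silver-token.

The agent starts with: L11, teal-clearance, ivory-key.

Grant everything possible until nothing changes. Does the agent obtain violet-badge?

No

violet-badge would need silver-permit and teal-clearance (A8), but silver-permit is never granted.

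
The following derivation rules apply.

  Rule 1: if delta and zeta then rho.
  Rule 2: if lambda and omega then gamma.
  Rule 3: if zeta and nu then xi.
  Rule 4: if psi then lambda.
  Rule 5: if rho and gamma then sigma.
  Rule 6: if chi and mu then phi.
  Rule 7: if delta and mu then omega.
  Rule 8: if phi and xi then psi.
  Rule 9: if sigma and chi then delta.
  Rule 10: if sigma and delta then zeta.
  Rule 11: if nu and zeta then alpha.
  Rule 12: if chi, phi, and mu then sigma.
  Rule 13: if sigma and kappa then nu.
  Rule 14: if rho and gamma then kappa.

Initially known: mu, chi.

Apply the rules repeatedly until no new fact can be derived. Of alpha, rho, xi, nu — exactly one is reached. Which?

rho

chi and mu hold, so phi follows (Rule 6).
From chi, phi, and mu, Rule 12 gives sigma.
From sigma and chi, Rule 9 gives delta.
From sigma and delta, Rule 10 gives zeta.
delta and zeta hold, so rho follows (Rule 1).
xi would need zeta and nu (Rule 3), but nu is never established. alpha would need nu and zeta (Rule 11), but nu is never established. nu would need sigma and kappa (Rule 13), but kappa is never established.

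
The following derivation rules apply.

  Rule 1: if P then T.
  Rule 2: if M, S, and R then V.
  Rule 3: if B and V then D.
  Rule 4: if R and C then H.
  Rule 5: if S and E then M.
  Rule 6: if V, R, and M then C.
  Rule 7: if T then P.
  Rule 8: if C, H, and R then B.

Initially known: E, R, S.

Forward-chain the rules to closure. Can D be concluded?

From S and E, Rule 5 gives M.
M, S, and R hold, so V follows (Rule 2).
V, R, and M hold, so C follows (Rule 6).
From R and C, Rule 4 gives H.
C, H, and R hold, so B follows (Rule 8).
From B and V, Rule 3 gives D.

Yes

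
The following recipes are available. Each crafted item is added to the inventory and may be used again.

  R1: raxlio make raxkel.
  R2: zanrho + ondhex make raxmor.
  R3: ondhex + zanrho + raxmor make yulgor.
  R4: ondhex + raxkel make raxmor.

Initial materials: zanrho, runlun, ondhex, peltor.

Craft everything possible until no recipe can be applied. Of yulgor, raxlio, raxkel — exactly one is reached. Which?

zanrho + ondhex → raxmor (R2).
Using R3, ondhex, zanrho, and raxmor make yulgor.
raxkel would need raxlio (R1), but raxlio is never obtained. No rule produces raxlio, and it is not given.

yulgor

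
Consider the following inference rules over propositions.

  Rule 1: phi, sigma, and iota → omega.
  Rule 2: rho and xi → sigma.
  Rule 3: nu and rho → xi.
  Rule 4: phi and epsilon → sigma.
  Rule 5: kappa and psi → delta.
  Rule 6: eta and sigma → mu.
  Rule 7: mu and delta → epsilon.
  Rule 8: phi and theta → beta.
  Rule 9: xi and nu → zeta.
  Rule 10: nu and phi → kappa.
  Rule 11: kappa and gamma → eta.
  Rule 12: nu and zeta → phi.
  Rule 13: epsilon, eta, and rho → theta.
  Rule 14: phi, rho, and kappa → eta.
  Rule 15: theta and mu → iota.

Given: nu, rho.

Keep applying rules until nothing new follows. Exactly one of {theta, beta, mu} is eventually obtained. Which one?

From nu and rho, Rule 3 gives xi.
rho and xi hold, so sigma follows (Rule 2).
From xi and nu, Rule 9 gives zeta.
From nu and zeta, Rule 12 gives phi.
From nu and phi, Rule 10 gives kappa.
phi, rho, and kappa hold, so eta follows (Rule 14).
eta and sigma hold, so mu follows (Rule 6).
beta would need phi and theta (Rule 8), but theta is never established. theta would need epsilon, eta, and rho (Rule 13), but epsilon is never established.

mu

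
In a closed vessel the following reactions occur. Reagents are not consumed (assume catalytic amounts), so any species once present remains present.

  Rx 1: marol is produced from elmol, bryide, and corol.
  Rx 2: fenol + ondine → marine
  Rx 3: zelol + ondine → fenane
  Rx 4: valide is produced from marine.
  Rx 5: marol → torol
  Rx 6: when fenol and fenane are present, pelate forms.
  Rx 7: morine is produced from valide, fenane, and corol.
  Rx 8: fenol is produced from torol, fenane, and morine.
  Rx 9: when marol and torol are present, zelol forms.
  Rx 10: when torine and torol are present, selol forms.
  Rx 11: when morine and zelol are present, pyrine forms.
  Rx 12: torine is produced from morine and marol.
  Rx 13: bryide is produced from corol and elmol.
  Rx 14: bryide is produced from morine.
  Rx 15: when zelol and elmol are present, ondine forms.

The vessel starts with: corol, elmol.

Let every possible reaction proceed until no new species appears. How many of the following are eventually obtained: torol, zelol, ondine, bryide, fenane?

5

corol and elmol present → bryide forms (Rx 13).
elmol, bryide, and corol present → marol forms (Rx 1).
marol present → torol forms (Rx 5).
marol and torol present → zelol forms (Rx 9).
zelol and elmol present → ondine forms (Rx 15).
zelol and ondine present → fenane forms (Rx 3).
torol: reached.
zelol: reached.
ondine: reached.
bryide: reached.
fenane: reached.
All 5 are reached.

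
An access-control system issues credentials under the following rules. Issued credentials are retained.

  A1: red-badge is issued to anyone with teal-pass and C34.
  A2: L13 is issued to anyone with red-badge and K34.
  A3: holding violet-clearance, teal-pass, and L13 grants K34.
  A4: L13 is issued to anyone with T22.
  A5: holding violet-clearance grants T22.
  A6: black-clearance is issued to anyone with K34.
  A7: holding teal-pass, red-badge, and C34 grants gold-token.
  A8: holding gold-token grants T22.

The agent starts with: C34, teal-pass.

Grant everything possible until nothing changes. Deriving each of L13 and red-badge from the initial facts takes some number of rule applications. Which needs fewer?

red-badge

red-badge: Holding teal-pass and C34 grants red-badge (A1). [1 rule application]
L13: Holding teal-pass and C34 grants red-badge (A1). Holding teal-pass, red-badge, and C34 grants gold-token (A7). Holding gold-token grants T22 (A8). Holding T22 grants L13 (A4). [4 rule applications]
red-badge needs fewer.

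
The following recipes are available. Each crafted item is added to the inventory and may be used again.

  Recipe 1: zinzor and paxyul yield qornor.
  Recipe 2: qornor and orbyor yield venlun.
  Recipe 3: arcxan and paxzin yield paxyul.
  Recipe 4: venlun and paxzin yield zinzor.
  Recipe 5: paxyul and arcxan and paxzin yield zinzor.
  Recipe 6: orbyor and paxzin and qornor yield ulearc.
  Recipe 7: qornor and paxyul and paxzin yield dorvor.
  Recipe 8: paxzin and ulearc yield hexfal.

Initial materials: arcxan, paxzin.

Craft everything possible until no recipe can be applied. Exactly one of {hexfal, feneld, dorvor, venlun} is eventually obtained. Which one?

Using Recipe 3, arcxan and paxzin make paxyul.
Using Recipe 5, paxyul, arcxan, and paxzin make zinzor.
zinzor and paxyul → qornor (Recipe 1).
Using Recipe 7, qornor, paxyul, and paxzin make dorvor.
No rule produces feneld, and it is not given. hexfal would need paxzin and ulearc (Recipe 8), but ulearc is never obtained. venlun would need qornor and orbyor (Recipe 2), but orbyor is never obtained.

dorvor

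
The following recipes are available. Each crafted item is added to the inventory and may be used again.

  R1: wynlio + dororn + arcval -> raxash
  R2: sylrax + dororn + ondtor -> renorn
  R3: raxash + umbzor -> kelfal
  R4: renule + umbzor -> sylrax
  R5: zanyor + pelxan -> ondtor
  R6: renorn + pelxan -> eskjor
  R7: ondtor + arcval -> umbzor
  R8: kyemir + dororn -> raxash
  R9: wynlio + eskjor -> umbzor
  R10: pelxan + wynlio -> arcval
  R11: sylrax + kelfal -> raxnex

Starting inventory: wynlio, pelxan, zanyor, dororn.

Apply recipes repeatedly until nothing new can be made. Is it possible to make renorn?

renorn would need sylrax, dororn, and ondtor (R2), but sylrax is never obtained.

No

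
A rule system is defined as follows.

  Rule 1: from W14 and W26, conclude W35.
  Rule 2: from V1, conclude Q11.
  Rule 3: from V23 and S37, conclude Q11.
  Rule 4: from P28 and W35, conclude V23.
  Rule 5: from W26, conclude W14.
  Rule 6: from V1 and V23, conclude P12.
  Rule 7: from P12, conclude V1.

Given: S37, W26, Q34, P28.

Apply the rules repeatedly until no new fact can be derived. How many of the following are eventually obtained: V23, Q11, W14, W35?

From W26, Rule 5 gives W14.
From W14 and W26, Rule 1 gives W35.
P28 and W35 hold, so V23 follows (Rule 4).
From V23 and S37, Rule 3 gives Q11.
V23: reached.
Q11: reached.
W14: reached.
W35: reached.
All 4 are reached.

4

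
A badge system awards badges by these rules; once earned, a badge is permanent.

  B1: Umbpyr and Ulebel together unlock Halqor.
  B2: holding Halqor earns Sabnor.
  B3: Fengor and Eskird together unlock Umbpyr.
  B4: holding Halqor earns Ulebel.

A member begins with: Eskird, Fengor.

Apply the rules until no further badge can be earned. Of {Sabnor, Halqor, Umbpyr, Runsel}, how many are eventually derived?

1

With Fengor and Eskird, Umbpyr is earned (B3).
Sabnor would need Halqor (B2), but Halqor is never earned.
Halqor would need Umbpyr and Ulebel (B1), but Ulebel is never earned.
Umbpyr: reached.
No rule produces Runsel, and it is not given.
Reached: Umbpyr — 1 of the 4.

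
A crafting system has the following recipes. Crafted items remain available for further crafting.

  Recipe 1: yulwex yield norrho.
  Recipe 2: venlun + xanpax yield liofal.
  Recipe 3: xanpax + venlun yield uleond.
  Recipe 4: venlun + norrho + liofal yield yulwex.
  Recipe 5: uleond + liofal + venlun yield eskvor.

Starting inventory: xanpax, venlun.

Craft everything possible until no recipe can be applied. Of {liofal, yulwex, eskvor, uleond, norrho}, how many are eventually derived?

Using Recipe 2, venlun and xanpax make liofal.
Using Recipe 3, xanpax and venlun make uleond.
Using Recipe 5, uleond, liofal, and venlun make eskvor.
liofal: reached.
yulwex would need venlun, norrho, and liofal (Recipe 4), but norrho is never obtained.
eskvor: reached.
uleond: reached.
norrho would need yulwex (Recipe 1), but yulwex is never obtained.
Reached: liofal, eskvor, and uleond — 3 of the 5.

3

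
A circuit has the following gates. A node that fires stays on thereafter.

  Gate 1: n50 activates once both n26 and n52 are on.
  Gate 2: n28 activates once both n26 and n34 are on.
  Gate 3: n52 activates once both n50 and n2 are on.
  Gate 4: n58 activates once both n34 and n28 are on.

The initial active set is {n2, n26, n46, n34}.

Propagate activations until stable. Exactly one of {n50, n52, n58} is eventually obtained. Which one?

n58

Gate 2: n26 and n34 on → n28 on.
Gate 4: n34 and n28 on → n58 on.
n52 would need n50 and n2 (Gate 3), but n50 never turns on. n50 would need n26 and n52 (Gate 1), but n52 never turns on.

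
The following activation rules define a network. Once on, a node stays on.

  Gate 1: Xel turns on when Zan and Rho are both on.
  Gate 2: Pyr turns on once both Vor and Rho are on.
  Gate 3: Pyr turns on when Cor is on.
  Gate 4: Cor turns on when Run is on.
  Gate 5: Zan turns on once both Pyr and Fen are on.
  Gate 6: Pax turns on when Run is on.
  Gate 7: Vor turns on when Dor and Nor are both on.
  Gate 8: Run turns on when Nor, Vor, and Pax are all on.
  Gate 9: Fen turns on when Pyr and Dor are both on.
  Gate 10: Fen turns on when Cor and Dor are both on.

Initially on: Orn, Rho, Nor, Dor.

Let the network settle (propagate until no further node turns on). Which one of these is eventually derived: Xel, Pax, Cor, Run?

Xel

Dor and Nor are on, so Vor turns on (Gate 7).
Gate 2: Vor and Rho on → Pyr on.
Gate 9: Pyr and Dor on → Fen on.
Pyr and Fen are on, so Zan turns on (Gate 5).
Zan and Rho are on, so Xel turns on (Gate 1).
Pax would need Run (Gate 6), but Run never turns on. Cor would need Run (Gate 4), but Run never turns on. Run would need Nor, Vor, and Pax (Gate 8), but Pax never turns on.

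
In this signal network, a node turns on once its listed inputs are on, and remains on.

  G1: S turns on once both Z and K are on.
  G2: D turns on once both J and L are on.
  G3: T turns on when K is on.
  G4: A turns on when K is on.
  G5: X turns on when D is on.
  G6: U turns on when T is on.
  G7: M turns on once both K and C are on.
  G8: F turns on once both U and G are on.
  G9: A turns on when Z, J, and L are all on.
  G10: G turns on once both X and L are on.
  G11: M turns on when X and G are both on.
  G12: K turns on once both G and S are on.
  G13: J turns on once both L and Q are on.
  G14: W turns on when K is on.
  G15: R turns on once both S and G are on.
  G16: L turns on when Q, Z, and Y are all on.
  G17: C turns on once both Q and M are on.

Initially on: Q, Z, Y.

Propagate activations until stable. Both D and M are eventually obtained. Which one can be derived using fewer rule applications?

D: Q, Z, and Y are on, so L turns on (G16). G13: L and Q on → J on. J and L are on, so D turns on (G2). [3 rule applications]
M: Q, Z, and Y are on, so L turns on (G16). L and Q are on, so J turns on (G13). G2: J and L on → D on. D is on, so X turns on (G5). X and L are on, so G turns on (G10). X and G are on, so M turns on (G11). [6 rule applications]
D needs fewer.

D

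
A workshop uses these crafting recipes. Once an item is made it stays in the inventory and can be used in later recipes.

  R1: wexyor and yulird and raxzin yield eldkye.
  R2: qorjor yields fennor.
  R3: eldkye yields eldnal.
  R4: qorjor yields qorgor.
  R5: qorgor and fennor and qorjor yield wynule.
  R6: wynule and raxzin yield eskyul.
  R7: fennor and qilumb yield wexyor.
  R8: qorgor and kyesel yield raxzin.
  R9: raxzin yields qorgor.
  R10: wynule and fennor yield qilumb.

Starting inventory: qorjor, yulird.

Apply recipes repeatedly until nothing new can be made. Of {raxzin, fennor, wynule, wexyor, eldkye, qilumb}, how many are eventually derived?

qorjor → qorgor (R4).
qorjor → fennor (R2).
qorgor and fennor and qorjor → wynule (R5).
Using R10, wynule and fennor make qilumb.
fennor and qilumb → wexyor (R7).
raxzin would need qorgor and kyesel (R8), but kyesel is never obtained.
fennor: reached.
wynule: reached.
wexyor: reached.
eldkye would need wexyor, yulird, and raxzin (R1), but raxzin is never obtained.
qilumb: reached.
Reached: fennor, wynule, wexyor, and qilumb — 4 of the 6.

4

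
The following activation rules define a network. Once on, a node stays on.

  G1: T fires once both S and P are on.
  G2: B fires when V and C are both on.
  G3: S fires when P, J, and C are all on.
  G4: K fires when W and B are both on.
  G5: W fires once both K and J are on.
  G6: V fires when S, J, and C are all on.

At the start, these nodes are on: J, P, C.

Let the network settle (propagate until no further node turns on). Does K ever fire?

K would need W and B (G4), but W never turns on.

No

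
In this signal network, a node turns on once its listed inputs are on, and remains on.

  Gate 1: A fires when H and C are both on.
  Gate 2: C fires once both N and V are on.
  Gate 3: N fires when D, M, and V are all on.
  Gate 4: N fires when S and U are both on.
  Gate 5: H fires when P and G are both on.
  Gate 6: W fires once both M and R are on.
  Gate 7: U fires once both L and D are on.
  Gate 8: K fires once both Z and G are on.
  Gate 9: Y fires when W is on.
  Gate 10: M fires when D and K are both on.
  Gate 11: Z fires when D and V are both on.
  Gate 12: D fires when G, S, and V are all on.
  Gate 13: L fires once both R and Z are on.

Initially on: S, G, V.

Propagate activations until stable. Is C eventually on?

Yes

G, S, and V are on, so D fires (Gate 12).
Gate 11: D and V on → Z on.
Z and G are on, so K fires (Gate 8).
D and K are on, so M fires (Gate 10).
Gate 3: D, M, and V on → N on.
Gate 2: N and V on → C on.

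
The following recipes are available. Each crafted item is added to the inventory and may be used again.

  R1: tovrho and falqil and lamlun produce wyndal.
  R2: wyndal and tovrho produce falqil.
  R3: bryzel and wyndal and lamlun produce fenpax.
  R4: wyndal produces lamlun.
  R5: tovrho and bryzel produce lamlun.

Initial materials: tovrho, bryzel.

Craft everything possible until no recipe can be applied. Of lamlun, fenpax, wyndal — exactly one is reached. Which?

lamlun

tovrho and bryzel → lamlun (R5).
fenpax would need bryzel, wyndal, and lamlun (R3), but wyndal is never obtained. wyndal would need tovrho, falqil, and lamlun (R1), but falqil is never obtained.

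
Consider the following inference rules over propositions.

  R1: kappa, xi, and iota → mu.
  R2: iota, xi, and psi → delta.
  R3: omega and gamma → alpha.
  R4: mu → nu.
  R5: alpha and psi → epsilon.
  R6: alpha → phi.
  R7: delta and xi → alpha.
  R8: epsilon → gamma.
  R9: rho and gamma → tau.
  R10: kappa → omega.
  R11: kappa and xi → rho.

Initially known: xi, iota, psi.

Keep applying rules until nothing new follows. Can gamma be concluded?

Yes

From iota, xi, and psi, R2 gives delta.
From delta and xi, R7 gives alpha.
From alpha and psi, R5 gives epsilon.
From epsilon, R8 gives gamma.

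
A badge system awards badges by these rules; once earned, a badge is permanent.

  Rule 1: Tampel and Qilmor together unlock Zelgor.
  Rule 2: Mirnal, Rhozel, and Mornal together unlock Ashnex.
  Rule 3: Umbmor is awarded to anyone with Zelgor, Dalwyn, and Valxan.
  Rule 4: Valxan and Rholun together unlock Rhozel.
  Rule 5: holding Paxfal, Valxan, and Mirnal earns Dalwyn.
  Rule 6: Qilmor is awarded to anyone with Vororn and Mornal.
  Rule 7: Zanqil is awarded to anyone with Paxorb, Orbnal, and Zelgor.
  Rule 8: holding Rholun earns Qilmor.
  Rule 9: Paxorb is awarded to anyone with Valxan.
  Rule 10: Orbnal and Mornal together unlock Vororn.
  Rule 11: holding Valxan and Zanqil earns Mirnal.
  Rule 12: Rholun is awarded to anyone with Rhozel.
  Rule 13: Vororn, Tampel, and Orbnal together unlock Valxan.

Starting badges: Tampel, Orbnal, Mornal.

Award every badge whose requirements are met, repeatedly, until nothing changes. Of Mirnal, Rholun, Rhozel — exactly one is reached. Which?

With Orbnal and Mornal, Vororn is earned (Rule 10).
With Vororn and Mornal, Qilmor is earned (Rule 6).
With Vororn, Tampel, and Orbnal, Valxan is earned (Rule 13).
With Tampel and Qilmor, Zelgor is earned (Rule 1).
With Valxan, Paxorb is earned (Rule 9).
With Paxorb, Orbnal, and Zelgor, Zanqil is earned (Rule 7).
With Valxan and Zanqil, Mirnal is earned (Rule 11).
Rhozel would need Valxan and Rholun (Rule 4), but Rholun is never earned. Rholun would need Rhozel (Rule 12), but Rhozel is never earned.

Mirnal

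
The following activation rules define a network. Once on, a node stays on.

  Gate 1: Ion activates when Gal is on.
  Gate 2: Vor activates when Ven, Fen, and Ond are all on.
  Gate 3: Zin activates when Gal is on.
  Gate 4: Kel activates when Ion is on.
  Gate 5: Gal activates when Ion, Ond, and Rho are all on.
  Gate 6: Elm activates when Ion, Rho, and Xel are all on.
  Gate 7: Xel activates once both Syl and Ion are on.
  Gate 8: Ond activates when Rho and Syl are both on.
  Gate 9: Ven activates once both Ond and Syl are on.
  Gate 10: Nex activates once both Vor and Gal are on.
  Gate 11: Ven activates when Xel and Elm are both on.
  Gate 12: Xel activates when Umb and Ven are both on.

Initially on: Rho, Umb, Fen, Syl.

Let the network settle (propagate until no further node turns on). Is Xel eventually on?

Yes

Rho and Syl are on, so Ond activates (Gate 8).
Ond and Syl are on, so Ven activates (Gate 9).
Gate 12: Umb and Ven on → Xel on.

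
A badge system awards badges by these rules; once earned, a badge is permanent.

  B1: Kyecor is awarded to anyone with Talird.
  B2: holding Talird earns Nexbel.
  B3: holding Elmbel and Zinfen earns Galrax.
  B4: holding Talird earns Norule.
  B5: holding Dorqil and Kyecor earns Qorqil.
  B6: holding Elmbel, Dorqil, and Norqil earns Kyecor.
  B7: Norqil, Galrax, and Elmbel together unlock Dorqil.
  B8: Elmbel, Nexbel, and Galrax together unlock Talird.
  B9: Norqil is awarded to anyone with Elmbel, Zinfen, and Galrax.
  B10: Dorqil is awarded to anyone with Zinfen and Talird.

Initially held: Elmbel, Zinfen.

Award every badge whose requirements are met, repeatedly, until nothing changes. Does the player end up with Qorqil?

Yes

With Elmbel and Zinfen, Galrax is earned (B3).
With Elmbel, Zinfen, and Galrax, Norqil is earned (B9).
With Norqil, Galrax, and Elmbel, Dorqil is earned (B7).
With Elmbel, Dorqil, and Norqil, Kyecor is earned (B6).
With Dorqil and Kyecor, Qorqil is earned (B5).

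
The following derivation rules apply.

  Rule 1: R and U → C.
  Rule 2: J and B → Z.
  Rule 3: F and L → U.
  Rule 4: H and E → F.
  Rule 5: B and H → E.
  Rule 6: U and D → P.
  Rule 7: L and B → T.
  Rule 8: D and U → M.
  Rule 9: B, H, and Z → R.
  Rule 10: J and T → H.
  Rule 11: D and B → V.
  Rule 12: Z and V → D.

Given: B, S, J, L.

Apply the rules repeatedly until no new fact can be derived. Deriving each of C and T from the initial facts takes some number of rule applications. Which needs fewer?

T: From L and B, Rule 7 gives T. [1 rule application]
C: J and B hold, so Z follows (Rule 2). From L and B, Rule 7 gives T. From J and T, Rule 10 gives H. From B, H, and Z, Rule 9 gives R. From B and H, Rule 5 gives E. H and E hold, so F follows (Rule 4). F and L hold, so U follows (Rule 3). R and U hold, so C follows (Rule 1). [8 rule applications]
T needs fewer.

T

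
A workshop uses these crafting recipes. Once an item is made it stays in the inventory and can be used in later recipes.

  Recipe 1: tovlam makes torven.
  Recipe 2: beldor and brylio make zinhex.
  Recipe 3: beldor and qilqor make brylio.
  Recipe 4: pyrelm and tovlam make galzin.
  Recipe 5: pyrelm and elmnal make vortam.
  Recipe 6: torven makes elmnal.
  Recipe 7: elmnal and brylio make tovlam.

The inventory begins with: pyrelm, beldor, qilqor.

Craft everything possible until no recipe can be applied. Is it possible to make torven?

torven would need tovlam (Recipe 1), but tovlam is never obtained.

No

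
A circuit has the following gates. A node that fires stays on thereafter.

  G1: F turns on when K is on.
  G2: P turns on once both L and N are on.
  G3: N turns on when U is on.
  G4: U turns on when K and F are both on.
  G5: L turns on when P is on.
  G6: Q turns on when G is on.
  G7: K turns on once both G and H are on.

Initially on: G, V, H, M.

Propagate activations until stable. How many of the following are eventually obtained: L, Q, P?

G is on, so Q turns on (G6).
L would need P (G5), but P never turns on.
Q: reached.
P would need L and N (G2), but L never turns on.
Reached: Q — 1 of the 3.

1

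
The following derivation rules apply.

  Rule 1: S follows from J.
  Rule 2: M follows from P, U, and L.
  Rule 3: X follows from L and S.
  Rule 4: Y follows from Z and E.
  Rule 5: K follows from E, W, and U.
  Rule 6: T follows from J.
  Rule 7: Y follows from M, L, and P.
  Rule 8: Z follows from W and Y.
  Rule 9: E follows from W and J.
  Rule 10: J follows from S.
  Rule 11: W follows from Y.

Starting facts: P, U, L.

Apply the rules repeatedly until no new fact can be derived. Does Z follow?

Yes

From P, U, and L, Rule 2 gives M.
From M, L, and P, Rule 7 gives Y.
Y holds, so W follows (Rule 11).
W and Y hold, so Z follows (Rule 8).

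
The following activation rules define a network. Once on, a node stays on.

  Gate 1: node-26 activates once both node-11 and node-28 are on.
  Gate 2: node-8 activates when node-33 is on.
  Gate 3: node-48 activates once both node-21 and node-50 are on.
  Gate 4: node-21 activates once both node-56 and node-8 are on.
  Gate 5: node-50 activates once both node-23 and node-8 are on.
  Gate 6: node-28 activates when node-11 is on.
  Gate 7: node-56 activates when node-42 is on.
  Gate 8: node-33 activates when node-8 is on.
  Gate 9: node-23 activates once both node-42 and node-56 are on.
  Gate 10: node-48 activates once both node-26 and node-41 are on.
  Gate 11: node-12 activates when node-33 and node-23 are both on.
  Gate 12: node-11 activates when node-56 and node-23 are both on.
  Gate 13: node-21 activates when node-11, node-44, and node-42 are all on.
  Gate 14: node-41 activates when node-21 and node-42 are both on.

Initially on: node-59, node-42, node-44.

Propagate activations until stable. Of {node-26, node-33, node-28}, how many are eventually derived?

2

Gate 7: node-42 on → node-56 on.
node-42 and node-56 are on, so node-23 activates (Gate 9).
Gate 12: node-56 and node-23 on → node-11 on.
node-11 is on, so node-28 activates (Gate 6).
node-11 and node-28 are on, so node-26 activates (Gate 1).
node-26: reached.
node-33 would need node-8 (Gate 8), but node-8 never turns on.
node-28: reached.
Reached: node-26 and node-28 — 2 of the 3.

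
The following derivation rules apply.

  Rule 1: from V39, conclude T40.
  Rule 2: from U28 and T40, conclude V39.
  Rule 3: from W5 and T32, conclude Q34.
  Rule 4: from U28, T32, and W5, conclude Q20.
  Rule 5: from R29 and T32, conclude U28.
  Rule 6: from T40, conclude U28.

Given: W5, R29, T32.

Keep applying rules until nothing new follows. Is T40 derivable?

No

T40 would need V39 (Rule 1), but V39 is never established.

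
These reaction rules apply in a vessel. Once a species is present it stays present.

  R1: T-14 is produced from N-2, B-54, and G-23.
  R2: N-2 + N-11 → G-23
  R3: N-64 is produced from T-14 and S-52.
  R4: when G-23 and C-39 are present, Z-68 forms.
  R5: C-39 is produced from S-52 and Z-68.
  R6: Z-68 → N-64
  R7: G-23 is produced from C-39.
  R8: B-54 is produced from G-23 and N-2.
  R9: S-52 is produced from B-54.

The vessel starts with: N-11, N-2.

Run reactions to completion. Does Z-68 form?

Z-68 would need G-23 and C-39 (R4), but C-39 never forms.

No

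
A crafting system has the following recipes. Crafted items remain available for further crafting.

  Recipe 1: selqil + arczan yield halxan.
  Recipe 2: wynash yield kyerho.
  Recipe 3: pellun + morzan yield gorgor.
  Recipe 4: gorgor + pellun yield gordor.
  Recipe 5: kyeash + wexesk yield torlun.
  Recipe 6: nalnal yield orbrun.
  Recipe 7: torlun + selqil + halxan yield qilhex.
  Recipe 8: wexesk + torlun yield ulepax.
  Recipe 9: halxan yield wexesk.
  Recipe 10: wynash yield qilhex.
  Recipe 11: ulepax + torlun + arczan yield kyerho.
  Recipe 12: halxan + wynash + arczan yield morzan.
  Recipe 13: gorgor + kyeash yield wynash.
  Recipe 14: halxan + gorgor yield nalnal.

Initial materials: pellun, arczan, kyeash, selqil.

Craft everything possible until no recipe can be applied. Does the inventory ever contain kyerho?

Yes

selqil + arczan → halxan (Recipe 1).
halxan → wexesk (Recipe 9).
kyeash + wexesk → torlun (Recipe 5).
wexesk + torlun → ulepax (Recipe 8).
Using Recipe 11, ulepax, torlun, and arczan make kyerho.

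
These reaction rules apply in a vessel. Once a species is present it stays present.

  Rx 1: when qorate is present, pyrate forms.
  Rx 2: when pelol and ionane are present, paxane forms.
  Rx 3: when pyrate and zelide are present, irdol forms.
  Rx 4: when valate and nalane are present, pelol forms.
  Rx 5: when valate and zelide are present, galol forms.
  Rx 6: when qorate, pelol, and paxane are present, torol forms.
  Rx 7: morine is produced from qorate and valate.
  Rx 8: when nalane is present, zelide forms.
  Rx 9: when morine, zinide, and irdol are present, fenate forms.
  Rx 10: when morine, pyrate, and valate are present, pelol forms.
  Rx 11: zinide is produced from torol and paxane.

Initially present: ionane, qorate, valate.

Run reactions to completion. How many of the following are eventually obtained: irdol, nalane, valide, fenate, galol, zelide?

irdol would need pyrate and zelide (Rx 3), but zelide never forms.
No rule produces nalane, and it is not given.
No rule produces valide, and it is not given.
fenate would need morine, zinide, and irdol (Rx 9), but irdol never forms.
galol would need valate and zelide (Rx 5), but zelide never forms.
zelide would need nalane (Rx 8), but nalane never forms.
None of the 6 are reached.

0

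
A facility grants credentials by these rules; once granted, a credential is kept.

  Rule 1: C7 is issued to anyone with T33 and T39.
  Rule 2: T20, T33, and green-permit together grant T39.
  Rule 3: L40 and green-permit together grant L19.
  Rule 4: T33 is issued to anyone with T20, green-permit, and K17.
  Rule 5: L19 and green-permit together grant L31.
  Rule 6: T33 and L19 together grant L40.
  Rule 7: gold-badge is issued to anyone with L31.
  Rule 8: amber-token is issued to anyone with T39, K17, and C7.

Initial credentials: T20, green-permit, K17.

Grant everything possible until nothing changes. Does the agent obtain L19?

L19 would need L40 and green-permit (Rule 3), but L40 is never granted.

No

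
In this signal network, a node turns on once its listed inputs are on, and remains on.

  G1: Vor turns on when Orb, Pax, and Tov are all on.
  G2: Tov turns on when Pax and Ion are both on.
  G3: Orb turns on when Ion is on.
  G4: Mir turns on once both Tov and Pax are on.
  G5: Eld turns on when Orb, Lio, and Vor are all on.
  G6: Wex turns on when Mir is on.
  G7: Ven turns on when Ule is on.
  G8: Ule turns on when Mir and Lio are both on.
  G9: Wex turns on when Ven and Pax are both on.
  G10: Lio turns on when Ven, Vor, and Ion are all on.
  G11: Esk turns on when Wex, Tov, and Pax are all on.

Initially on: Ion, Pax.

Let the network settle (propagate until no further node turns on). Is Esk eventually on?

Yes

Pax and Ion are on, so Tov turns on (G2).
Tov and Pax are on, so Mir turns on (G4).
Mir is on, so Wex turns on (G6).
Wex, Tov, and Pax are on, so Esk turns on (G11).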